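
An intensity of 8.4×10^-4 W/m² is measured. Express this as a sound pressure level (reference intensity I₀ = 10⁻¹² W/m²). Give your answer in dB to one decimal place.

89.2 dB

I/I₀ = 8.4×10^-4/10⁻¹² = 8.4×10^8, and L = 10·log₁₀(I/I₀).
L = 10·(0.9243 + 8) = 89.24 dB.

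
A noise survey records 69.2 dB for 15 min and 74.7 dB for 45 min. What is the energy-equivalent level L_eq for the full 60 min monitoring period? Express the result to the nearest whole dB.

74 dB

Weight each interval's intensity by its duration and average over T = 60 min:
Σ tᵢ·10^(Lᵢ/10) = 15·10^(69.2/10) + 45·10^(74.7/10) = 1.453e+09.
L_eq = 10·log₁₀(1.453e+09/60) = 73.84 dB.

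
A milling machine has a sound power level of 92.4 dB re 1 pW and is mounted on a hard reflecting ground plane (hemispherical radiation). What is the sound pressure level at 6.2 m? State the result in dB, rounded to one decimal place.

68.6 dB

Free-field hemispherical radiation: L_p = L_w − 10·log₁₀(2π·r²), r = 6.2 m.
2π·r² = 241.5 m², 10·log₁₀ of that is 23.830 dB.
L_p = 92.4 − 23.830 = 68.57 dB.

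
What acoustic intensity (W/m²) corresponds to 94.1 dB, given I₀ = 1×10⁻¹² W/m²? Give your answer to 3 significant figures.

I/I₀ = 10^(94.1/10) = 2.57e+09, so I = 2.57e+09 × 10⁻¹² W/m².

0.00257 W/m²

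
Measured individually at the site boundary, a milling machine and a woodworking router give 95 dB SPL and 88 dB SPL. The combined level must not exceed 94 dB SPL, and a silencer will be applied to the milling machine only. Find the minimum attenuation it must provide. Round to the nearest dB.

2 dB

The untreated sources together contribute 10^(88/10) = 6.310e+08, i.e. 88.00 dB SPL.
To meet 94 dB SPL overall, the treated milling machine may contribute at most 10^(94/10) − 6.310e+08 = 1.881e+09, i.e. 92.74 dB SPL.
So the milling machine must be reduced from 95 to 92.74 dB SPL: IL = 2.26 dB.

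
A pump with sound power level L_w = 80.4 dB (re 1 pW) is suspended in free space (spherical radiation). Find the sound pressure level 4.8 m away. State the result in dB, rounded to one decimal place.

55.8 dB

L_p = L_w − 10·log₁₀(4π·r²) with r = 4.8 m.
4π·r² = 289.5 m², 10·log₁₀ of that is 24.617 dB.
L_p = 80.4 − 24.617 = 55.78 dB.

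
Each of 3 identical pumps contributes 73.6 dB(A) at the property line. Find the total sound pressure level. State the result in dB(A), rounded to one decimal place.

With 3 equal, uncorrelated contributions the intensity is 3× that of one unit, giving a rise of 10·log₁₀ 3.
L_total = 73.6 + 10·log₁₀(3) = 73.6 + 4.771 = 78.37 dB(A).

78.4 dB(A)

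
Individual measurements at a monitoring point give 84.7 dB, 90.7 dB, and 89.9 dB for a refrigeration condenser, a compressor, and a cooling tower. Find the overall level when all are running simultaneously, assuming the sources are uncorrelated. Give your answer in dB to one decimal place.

93.9 dB

For uncorrelated sources the intensities add, so convert each level to linear form, sum, and take 10·log₁₀ of the total.
Σ 10^(L/10) = 10^(84.7/10) + 10^(90.7/10) + 10^(89.9/10) = 2.447e+09.
L_total = 10·log₁₀(2.447e+09) = 93.89 dB.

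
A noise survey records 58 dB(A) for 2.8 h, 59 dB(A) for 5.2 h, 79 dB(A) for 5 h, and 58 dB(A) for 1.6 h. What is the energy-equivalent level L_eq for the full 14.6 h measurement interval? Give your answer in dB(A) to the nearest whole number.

L_eq = 10·log₁₀[(1/T)·Σ tᵢ·10^(Lᵢ/10)] with T = 14.6 h.
Σ tᵢ·10^(Lᵢ/10) = 2.8·10^(58/10) + 5.2·10^(59/10) + 5·10^(79/10) + 1.6·10^(58/10) = 4.041e+08.
L_eq = 10·log₁₀(4.041e+08/14.6) = 74.42 dB(A).

74 dB(A)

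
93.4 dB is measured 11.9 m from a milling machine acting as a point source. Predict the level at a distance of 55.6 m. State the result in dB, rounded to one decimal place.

Point-source attenuation: ΔL = 20·log₁₀(r₂/r₁) = 20·log₁₀(55.6/11.9) = 13.391 dB.
L₂ = 93.4 − 20·log₁₀(55.6/11.9) = 93.4 − 13.391 = 80.01 dB.

80.0 dB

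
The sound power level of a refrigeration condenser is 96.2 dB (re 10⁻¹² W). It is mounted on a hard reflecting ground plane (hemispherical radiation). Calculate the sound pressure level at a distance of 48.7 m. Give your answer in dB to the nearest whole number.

54 dB

The power spreads over a hemisphere of area 2π·r², so L_p = L_w − 10·log₁₀(2π·r²).
2π·r² = 1.49e+04 m², 10·log₁₀ of that is 41.732 dB.
L_p = 96.2 − 41.732 = 54.47 dB.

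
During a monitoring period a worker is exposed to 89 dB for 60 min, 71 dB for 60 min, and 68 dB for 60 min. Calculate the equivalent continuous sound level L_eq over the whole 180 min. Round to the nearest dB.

The energy average is taken in the linear domain: L_eq = 10·log₁₀[(Σ tᵢ·10^(Lᵢ/10))/T], T = 180 min.
Σ tᵢ·10^(Lᵢ/10) = 60·10^(89/10) + 60·10^(71/10) + 60·10^(68/10) = 4.879e+10.
L_eq = 10·log₁₀(4.879e+10/180) = 84.33 dB.

84 dB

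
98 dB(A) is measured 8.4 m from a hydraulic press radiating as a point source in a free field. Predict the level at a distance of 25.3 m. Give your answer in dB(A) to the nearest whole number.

Spherical spreading from a point source gives a 20·log₁₀(r₂/r₁) drop.
L₂ = 98 − 20·log₁₀(25.3/8.4) = 98 − 9.577 = 88.42 dB(A).

88 dB(A)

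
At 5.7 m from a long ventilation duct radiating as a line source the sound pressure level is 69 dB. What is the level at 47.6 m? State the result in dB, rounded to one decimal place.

59.8 dB

For a line source, L₂ = L₁ − 10·log₁₀(r₂/r₁).
L₂ = 69 − 10·log₁₀(47.6/5.7) = 69 − 9.217 = 59.78 dB.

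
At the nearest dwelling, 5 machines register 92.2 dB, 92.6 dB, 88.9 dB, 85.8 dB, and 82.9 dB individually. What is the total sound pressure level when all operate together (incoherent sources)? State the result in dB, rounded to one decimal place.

For uncorrelated sources the intensities add, so convert each level to linear form, sum, and take 10·log₁₀ of the total.
Σ 10^(L/10) = 10^(92.2/10) + 10^(92.6/10) + 10^(88.9/10) + 10^(85.8/10) + 10^(82.9/10) = 4.831e+09.
L_total = 10·log₁₀(4.831e+09) = 96.84 dB.

96.8 dB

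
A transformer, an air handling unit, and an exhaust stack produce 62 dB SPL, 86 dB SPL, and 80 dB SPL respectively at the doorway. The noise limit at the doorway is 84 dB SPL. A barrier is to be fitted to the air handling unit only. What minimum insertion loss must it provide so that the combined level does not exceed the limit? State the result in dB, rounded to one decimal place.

4.3 dB

Everything except the air handling unit sums to 10^(62/10) + 10^(80/10) = 1.016e+08 in linear terms, 80.07 dB SPL.
The limit corresponds to 10^(84/10) = 2.512e+08; subtracting the fixed part leaves 1.496e+08 for the air handling unit, i.e. 81.75 dB SPL.
So the air handling unit must be reduced from 86 to 81.75 dB SPL: IL = 4.25 dB.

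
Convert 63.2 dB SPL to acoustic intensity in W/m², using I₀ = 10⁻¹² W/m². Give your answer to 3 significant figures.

I = I₀·10^(L/10) = 10⁻¹² × 10^(63.2/10) = 10^(-5.680).

2.09e-06 W/m²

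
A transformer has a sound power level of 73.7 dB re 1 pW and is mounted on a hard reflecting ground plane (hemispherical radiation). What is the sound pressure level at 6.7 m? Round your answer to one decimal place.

Free-field hemispherical radiation: L_p = L_w − 10·log₁₀(2π·r²), r = 6.7 m.
2π·r² = 282.1 m², 10·log₁₀ of that is 24.503 dB.
L_p = 73.7 − 24.503 = 49.20 dB.

49.2 dB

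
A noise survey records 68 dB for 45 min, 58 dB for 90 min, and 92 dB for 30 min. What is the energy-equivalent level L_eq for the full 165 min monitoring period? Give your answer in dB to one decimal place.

84.6 dB

Weight each interval's intensity by its duration and average over T = 165 min:
Σ tᵢ·10^(Lᵢ/10) = 45·10^(68/10) + 90·10^(58/10) + 30·10^(92/10) = 4.789e+10.
L_eq = 10·log₁₀(4.789e+10/165) = 84.63 dB.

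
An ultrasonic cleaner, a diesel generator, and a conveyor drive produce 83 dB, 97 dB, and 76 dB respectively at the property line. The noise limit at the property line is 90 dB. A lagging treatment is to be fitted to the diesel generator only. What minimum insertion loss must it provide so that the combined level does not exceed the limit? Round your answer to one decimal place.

The untreated sources together contribute 10^(83/10) + 10^(76/10) = 2.393e+08, i.e. 83.79 dB.
To meet 90 dB overall, the treated diesel generator may contribute at most 10^(90/10) − 2.393e+08 = 7.607e+08, i.e. 88.81 dB.
Required insertion loss = 97 − 88.81 = 8.19 dB.

8.2 dB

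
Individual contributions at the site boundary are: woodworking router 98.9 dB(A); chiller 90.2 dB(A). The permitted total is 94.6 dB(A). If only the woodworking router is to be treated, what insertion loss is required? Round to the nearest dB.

6 dB

The untreated sources together contribute 10^(90.2/10) = 1.047e+09, i.e. 90.20 dB(A).
The limit corresponds to 10^(94.6/10) = 2.884e+09; subtracting the fixed part leaves 1.837e+09 for the woodworking router, i.e. 92.64 dB(A).
So the woodworking router must be reduced from 98.9 to 92.64 dB(A): IL = 6.26 dB.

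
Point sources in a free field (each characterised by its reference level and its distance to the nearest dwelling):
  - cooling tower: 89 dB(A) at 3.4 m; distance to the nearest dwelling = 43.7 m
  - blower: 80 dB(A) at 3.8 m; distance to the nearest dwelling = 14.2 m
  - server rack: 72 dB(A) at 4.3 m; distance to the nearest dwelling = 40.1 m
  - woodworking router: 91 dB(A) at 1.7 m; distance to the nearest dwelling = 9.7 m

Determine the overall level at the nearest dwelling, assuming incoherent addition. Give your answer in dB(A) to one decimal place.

Apply inverse-square spreading to bring every level to the receiver, then sum 10^(L/10).
cooling tower: 89 − 20·log₁₀(43.7/3.4) = 89 − 22.18 = 66.82 dB(A).
blower: 80 − 20·log₁₀(14.2/3.8) = 80 − 11.45 = 68.55 dB(A).
server rack: 72 − 20·log₁₀(40.1/4.3) = 72 − 19.39 = 52.61 dB(A).
woodworking router: 91 − 20·log₁₀(9.7/1.7) = 91 − 15.13 = 75.87 dB(A).
Σ 10^(L/10) = 5.082e+07 → L_total = 10·log₁₀(5.082e+07) = 77.06 dB(A).

77.1 dB(A)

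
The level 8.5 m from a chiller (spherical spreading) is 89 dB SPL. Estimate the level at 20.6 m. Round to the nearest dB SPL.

Point-source attenuation: ΔL = 20·log₁₀(r₂/r₁) = 20·log₁₀(20.6/8.5) = 7.689 dB.
L₂ = 89 − 20·log₁₀(20.6/8.5) = 89 − 7.689 = 81.31 dB SPL.

81 dB SPL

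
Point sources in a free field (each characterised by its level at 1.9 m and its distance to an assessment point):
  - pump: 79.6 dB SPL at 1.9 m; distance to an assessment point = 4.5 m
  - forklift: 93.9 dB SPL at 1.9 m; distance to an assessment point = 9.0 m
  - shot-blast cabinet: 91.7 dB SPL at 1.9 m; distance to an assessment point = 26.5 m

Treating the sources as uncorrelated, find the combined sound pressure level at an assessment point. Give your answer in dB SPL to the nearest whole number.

Propagate each source to the receiver with L = L_ref − 20·log₁₀(r/r_ref), then add intensities.
pump: 79.6 − 20·log₁₀(4.5/1.9) = 79.6 − 7.49 = 72.11 dB SPL.
forklift: 93.9 − 20·log₁₀(9.0/1.9) = 93.9 − 13.51 = 80.39 dB SPL.
shot-blast cabinet: 91.7 − 20·log₁₀(26.5/1.9) = 91.7 − 22.89 = 68.81 dB SPL.
Σ 10^(L/10) = 1.333e+08 → L_total = 10·log₁₀(1.333e+08) = 81.25 dB SPL.

81 dB SPL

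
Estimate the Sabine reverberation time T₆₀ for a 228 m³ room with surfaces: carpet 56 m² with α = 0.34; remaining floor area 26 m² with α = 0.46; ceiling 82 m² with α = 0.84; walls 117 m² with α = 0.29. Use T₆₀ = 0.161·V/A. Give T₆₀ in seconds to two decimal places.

0.27 s

A = Σ Sᵢαᵢ = 56·0.34 + 26·0.46 + 82·0.84 + 117·0.29 = 133.81 m².
T₆₀ = 0.161 × 228 / 133.81 = 0.274 s.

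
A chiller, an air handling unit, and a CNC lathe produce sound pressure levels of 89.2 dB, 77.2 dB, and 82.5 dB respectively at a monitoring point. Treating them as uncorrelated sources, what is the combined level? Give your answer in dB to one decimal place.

90.3 dB

For uncorrelated sources the intensities add, so convert each level to linear form, sum, and take 10·log₁₀ of the total.
Σ 10^(L/10) = 10^(89.2/10) + 10^(77.2/10) + 10^(82.5/10) = 1.062e+09.
L_total = 10·log₁₀(1.062e+09) = 90.26 dB.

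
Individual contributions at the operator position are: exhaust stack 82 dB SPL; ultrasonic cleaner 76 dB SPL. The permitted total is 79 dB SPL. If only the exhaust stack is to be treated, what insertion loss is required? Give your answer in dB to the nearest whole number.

6 dB

Fixed contribution from the other source: Σ 10^(L/10) = 10^(76/10) = 3.981e+07 (76.00 dB SPL).
The limit corresponds to 10^(79/10) = 7.943e+07; subtracting the fixed part leaves 3.962e+07 for the exhaust stack, i.e. 75.98 dB SPL.
So the exhaust stack must be reduced from 82 to 75.98 dB SPL: IL = 6.02 dB.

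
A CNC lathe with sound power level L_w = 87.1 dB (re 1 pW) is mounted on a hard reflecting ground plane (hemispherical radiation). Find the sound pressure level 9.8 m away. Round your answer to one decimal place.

59.3 dB

L_p = L_w − 10·log₁₀(2π·r²) with r = 9.8 m.
2π·r² = 603.4 m², 10·log₁₀ of that is 27.806 dB.
L_p = 87.1 − 27.806 = 59.29 dB.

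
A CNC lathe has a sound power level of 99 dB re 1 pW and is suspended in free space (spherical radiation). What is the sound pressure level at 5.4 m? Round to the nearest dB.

Free-field spherical radiation: L_p = L_w − 10·log₁₀(4π·r²), r = 5.4 m.
4π·r² = 366.4 m², 10·log₁₀ of that is 25.640 dB.
L_p = 99 − 25.640 = 73.36 dB.

73 dB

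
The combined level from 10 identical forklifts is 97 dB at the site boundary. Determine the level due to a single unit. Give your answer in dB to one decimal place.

87.0 dB

10 equal contributions raise the level by 10·log₁₀ 10 = 10.000 dB, so each unit alone gives 97 − 10.000.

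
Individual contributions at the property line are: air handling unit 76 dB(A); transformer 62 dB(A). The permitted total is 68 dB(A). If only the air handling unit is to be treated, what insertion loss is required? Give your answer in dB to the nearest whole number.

Everything except the air handling unit sums to 10^(62/10) = 1.585e+06 in linear terms, 62.00 dB(A).
To meet 68 dB(A) overall, the treated air handling unit may contribute at most 10^(68/10) − 1.585e+06 = 4.725e+06, i.e. 66.74 dB(A).
So the air handling unit must be reduced from 76 to 66.74 dB(A): IL = 9.26 dB.

9 dB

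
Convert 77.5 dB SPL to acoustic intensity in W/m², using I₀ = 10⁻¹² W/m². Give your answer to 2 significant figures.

5.6e-05 W/m²

I = I₀·10^(L/10) = 10⁻¹² × 10^(77.5/10) = 10^(-4.250).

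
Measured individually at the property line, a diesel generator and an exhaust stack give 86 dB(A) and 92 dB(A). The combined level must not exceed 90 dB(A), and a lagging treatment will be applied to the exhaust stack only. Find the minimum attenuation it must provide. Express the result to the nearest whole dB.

4 dB

The untreated sources together contribute 10^(86/10) = 3.981e+08, i.e. 86.00 dB(A).
The limit corresponds to 10^(90/10) = 1.000e+09; subtracting the fixed part leaves 6.019e+08 for the exhaust stack, i.e. 87.80 dB(A).
Required insertion loss = 92 − 87.80 = 4.20 dB.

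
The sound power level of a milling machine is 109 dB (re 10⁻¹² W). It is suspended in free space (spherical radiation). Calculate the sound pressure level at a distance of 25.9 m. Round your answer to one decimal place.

The power spreads over a sphere of area 4π·r², so L_p = L_w − 10·log₁₀(4π·r²).
4π·r² = 8430 m², 10·log₁₀ of that is 39.258 dB.
L_p = 109 − 39.258 = 69.74 dB.

69.7 dB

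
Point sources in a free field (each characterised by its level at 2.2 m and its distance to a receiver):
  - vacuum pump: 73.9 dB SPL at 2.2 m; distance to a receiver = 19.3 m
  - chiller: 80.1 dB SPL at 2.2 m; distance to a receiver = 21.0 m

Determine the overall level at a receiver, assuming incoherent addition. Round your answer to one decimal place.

61.6 dB SPL

First find each source's level at the receiver (point-source: −20·log₁₀(r/r_ref)), then combine on an intensity basis.
vacuum pump: 73.9 − 20·log₁₀(19.3/2.2) = 73.9 − 18.86 = 55.04 dB SPL.
chiller: 80.1 − 20·log₁₀(21.0/2.2) = 80.1 − 19.60 = 60.50 dB SPL.
Σ 10^(L/10) = 1.442e+06 → L_total = 10·log₁₀(1.442e+06) = 61.59 dB SPL.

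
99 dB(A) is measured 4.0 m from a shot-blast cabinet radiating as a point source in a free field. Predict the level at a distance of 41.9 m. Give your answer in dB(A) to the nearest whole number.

Point-source attenuation: ΔL = 20·log₁₀(r₂/r₁) = 20·log₁₀(41.9/4.0) = 20.403 dB.
L₂ = 99 − 20·log₁₀(41.9/4.0) = 99 − 20.403 = 78.60 dB(A).

79 dB(A)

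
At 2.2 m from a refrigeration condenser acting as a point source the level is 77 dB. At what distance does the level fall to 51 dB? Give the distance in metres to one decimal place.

43.9 m

The 26.0 dB drop corresponds to a distance ratio of 10^(26.0/20) for a point source.
r₂ = 2.2·10^((77−51)/20) = 2.2·10^(26.0/20) = 43.90 m.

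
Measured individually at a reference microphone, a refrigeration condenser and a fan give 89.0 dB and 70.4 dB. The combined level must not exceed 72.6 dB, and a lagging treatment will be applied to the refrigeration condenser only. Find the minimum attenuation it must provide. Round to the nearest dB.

The untreated sources together contribute 10^(70.4/10) = 1.096e+07, i.e. 70.40 dB.
To meet 72.6 dB overall, the treated refrigeration condenser may contribute at most 10^(72.6/10) − 1.096e+07 = 7.232e+06, i.e. 68.59 dB.
Required insertion loss = 89.0 − 68.59 = 20.41 dB.

20 dB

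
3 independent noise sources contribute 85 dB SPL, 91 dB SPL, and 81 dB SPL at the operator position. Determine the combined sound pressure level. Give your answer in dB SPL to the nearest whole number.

92 dB SPL

For uncorrelated sources the intensities add, so convert each level to linear form, sum, and take 10·log₁₀ of the total.
Σ 10^(L/10) = 10^(85/10) + 10^(91/10) + 10^(81/10) = 1.701e+09.
L_total = 10·log₁₀(1.701e+09) = 92.31 dB SPL.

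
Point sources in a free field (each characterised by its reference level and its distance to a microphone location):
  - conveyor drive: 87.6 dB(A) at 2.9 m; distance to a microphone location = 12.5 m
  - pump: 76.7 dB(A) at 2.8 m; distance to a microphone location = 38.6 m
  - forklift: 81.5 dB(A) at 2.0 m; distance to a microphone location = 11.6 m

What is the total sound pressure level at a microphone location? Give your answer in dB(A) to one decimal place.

Propagate each source to the receiver with L = L_ref − 20·log₁₀(r/r_ref), then add intensities.
conveyor drive: 87.6 − 20·log₁₀(12.5/2.9) = 87.6 − 12.69 = 74.91 dB(A).
pump: 76.7 − 20·log₁₀(38.6/2.8) = 76.7 − 22.79 = 53.91 dB(A).
forklift: 81.5 − 20·log₁₀(11.6/2.0) = 81.5 − 15.27 = 66.23 dB(A).
Σ 10^(L/10) = 3.542e+07 → L_total = 10·log₁₀(3.542e+07) = 75.49 dB(A).

75.5 dB(A)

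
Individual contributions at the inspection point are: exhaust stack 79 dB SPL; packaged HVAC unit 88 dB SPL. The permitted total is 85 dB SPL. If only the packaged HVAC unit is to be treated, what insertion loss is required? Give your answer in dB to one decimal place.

4.3 dB

Everything except the packaged HVAC unit sums to 10^(79/10) = 7.943e+07 in linear terms, 79.00 dB SPL.
To meet 85 dB SPL overall, the treated packaged HVAC unit may contribute at most 10^(85/10) − 7.943e+07 = 2.368e+08, i.e. 83.74 dB SPL.
Required insertion loss = 88 − 83.74 = 4.26 dB.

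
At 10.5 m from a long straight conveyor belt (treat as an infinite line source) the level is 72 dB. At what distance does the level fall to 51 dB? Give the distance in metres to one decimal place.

1321.9 m

For a line source L₁ − L₂ = 10·log₁₀(r₂/r₁), so r₂ = r₁·10^((L₁−L₂)/10).
r₂ = 10.5·10^((72−51)/10) = 10.5·10^(21.0/10) = 1321.87 m.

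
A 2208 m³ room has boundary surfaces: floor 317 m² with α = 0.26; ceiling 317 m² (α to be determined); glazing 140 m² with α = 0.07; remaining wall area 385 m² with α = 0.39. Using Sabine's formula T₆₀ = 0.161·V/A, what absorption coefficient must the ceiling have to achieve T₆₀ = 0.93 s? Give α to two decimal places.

0.44

Required total absorption A = 0.161·2208/0.93 = 382.25 m².
Absorption from the other surfaces = 317·0.26 + 140·0.07 + 385·0.39 = 242.37 m², so the ceiling must supply 139.88 m² over 317 m².
α = 139.88/317 = 0.441.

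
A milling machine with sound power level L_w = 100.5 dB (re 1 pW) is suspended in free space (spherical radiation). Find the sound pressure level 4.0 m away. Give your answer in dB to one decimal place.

77.5 dB

L_p = L_w − 10·log₁₀(4π·r²) with r = 4.0 m.
4π·r² = 201.1 m², 10·log₁₀ of that is 23.033 dB.
L_p = 100.5 − 23.033 = 77.47 dB.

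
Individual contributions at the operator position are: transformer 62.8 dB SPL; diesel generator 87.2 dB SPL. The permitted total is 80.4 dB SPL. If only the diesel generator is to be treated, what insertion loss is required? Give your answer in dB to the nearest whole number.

7 dB

Everything except the diesel generator sums to 10^(62.8/10) = 1.905e+06 in linear terms, 62.80 dB SPL.
To meet 80.4 dB SPL overall, the treated diesel generator may contribute at most 10^(80.4/10) − 1.905e+06 = 1.077e+08, i.e. 80.32 dB SPL.
So the diesel generator must be reduced from 87.2 to 80.32 dB SPL: IL = 6.88 dB.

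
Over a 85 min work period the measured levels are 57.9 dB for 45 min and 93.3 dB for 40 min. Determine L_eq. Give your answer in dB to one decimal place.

Weight each interval's intensity by its duration and average over T = 85 min:
Σ tᵢ·10^(Lᵢ/10) = 45·10^(57.9/10) + 40·10^(93.3/10) = 8.555e+10.
L_eq = 10·log₁₀(8.555e+10/85) = 90.03 dB.

90.0 dB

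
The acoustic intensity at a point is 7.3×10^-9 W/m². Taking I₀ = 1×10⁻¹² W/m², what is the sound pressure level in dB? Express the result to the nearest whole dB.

L = 10·log₁₀(I/I₀) = 10·log₁₀(7.3×10^-9/10⁻¹²) = 10·log₁₀(7.3×10^3).
L = 10·(0.8633 + 3) = 38.63 dB.

39 dB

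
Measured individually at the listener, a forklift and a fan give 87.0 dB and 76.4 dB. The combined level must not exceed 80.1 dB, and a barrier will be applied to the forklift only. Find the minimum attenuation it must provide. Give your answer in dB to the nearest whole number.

9 dB

Everything except the forklift sums to 10^(76.4/10) = 4.365e+07 in linear terms, 76.40 dB.
The limit corresponds to 10^(80.1/10) = 1.023e+08; subtracting the fixed part leaves 5.868e+07 for the forklift, i.e. 77.68 dB.
Required insertion loss = 87.0 − 77.68 = 9.32 dB.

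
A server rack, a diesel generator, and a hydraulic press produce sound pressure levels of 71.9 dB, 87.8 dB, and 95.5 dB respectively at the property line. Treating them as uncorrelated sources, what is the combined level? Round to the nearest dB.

Incoherent sources combine by intensity addition: L_total = 10·log₁₀(Σ 10^(L_i/10)).
Σ 10^(L/10) = 10^(71.9/10) + 10^(87.8/10) + 10^(95.5/10) = 4.166e+09.
L_total = 10·log₁₀(4.166e+09) = 96.20 dB.

96 dB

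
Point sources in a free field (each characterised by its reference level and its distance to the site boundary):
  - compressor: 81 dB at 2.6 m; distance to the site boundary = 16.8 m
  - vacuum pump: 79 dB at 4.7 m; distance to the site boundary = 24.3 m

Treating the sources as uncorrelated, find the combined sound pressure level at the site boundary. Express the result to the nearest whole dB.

First find each source's level at the receiver (point-source: −20·log₁₀(r/r_ref)), then combine on an intensity basis.
compressor: 81 − 20·log₁₀(16.8/2.6) = 81 − 16.21 = 64.79 dB.
vacuum pump: 79 − 20·log₁₀(24.3/4.7) = 79 − 14.27 = 64.73 dB.
Σ 10^(L/10) = 5.987e+06 → L_total = 10·log₁₀(5.987e+06) = 67.77 dB.

68 dB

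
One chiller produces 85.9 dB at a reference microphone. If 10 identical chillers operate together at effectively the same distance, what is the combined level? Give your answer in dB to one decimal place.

95.9 dB

With 10 equal, uncorrelated contributions the intensity is 10× that of one unit, giving a rise of 10·log₁₀ 10.
L_total = 85.9 + 10·log₁₀(10) = 85.9 + 10.000 = 95.90 dB.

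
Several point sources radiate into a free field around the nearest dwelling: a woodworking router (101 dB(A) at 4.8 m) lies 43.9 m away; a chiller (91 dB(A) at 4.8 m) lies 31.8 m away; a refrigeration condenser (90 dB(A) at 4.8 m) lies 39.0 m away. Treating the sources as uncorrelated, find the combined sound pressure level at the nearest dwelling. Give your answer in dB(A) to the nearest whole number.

First find each source's level at the receiver (point-source: −20·log₁₀(r/r_ref)), then combine on an intensity basis.
woodworking router: 101 − 20·log₁₀(43.9/4.8) = 101 − 19.22 = 81.78 dB(A).
chiller: 91 − 20·log₁₀(31.8/4.8) = 91 − 16.42 = 74.58 dB(A).
refrigeration condenser: 90 − 20·log₁₀(39.0/4.8) = 90 − 18.20 = 71.80 dB(A).
Σ 10^(L/10) = 1.943e+08 → L_total = 10·log₁₀(1.943e+08) = 82.89 dB(A).

83 dB(A)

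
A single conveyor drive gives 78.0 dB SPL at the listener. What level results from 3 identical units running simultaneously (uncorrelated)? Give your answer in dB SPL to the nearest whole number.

83 dB SPL

With 3 equal, uncorrelated contributions the intensity is 3× that of one unit, giving a rise of 10·log₁₀ 3.
L_total = 78.0 + 10·log₁₀(3) = 78.0 + 4.771 = 82.77 dB SPL.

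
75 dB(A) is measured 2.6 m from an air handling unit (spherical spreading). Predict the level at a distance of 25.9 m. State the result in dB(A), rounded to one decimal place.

For a point source, L₂ = L₁ − 20·log₁₀(r₂/r₁).
L₂ = 75 − 20·log₁₀(25.9/2.6) = 75 − 19.967 = 55.03 dB(A).

55.0 dB(A)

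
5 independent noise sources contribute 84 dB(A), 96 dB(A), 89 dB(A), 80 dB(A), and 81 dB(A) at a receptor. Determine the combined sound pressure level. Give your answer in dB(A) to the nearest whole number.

97 dB(A)

For uncorrelated sources the intensities add, so convert each level to linear form, sum, and take 10·log₁₀ of the total.
Σ 10^(L/10) = 10^(84/10) + 10^(96/10) + 10^(89/10) + 10^(80/10) + 10^(81/10) = 5.252e+09.
L_total = 10·log₁₀(5.252e+09) = 97.20 dB(A).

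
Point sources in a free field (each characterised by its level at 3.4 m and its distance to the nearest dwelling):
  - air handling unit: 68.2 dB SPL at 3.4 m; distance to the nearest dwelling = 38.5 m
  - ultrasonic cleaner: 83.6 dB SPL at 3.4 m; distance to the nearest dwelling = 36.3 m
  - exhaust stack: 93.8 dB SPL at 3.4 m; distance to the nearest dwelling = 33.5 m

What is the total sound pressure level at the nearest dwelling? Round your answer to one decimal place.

74.3 dB SPL

Propagate each source to the receiver with L = L_ref − 20·log₁₀(r/r_ref), then add intensities.
air handling unit: 68.2 − 20·log₁₀(38.5/3.4) = 68.2 − 21.08 = 47.12 dB SPL.
ultrasonic cleaner: 83.6 − 20·log₁₀(36.3/3.4) = 83.6 − 20.57 = 63.03 dB SPL.
exhaust stack: 93.8 − 20·log₁₀(33.5/3.4) = 93.8 − 19.87 = 73.93 dB SPL.
Σ 10^(L/10) = 2.677e+07 → L_total = 10·log₁₀(2.677e+07) = 74.28 dB SPL.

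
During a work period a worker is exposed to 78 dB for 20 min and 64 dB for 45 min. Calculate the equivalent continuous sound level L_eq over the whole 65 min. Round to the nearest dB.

73 dB

L_eq = 10·log₁₀[(1/T)·Σ tᵢ·10^(Lᵢ/10)] with T = 65 min.
Σ tᵢ·10^(Lᵢ/10) = 20·10^(78/10) + 45·10^(64/10) = 1.375e+09.
L_eq = 10·log₁₀(1.375e+09/65) = 73.25 dB.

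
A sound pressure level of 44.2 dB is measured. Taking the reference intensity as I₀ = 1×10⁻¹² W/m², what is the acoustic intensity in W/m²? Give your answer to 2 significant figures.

I = I₀·10^(L/10) = 10⁻¹² × 10^(44.2/10) = 10^(-7.580).

2.6e-08 W/m²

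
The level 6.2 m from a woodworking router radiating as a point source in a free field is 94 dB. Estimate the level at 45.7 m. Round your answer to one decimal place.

76.6 dB

Point-source attenuation: ΔL = 20·log₁₀(r₂/r₁) = 20·log₁₀(45.7/6.2) = 17.350 dB.
L₂ = 94 − 20·log₁₀(45.7/6.2) = 94 − 17.350 = 76.65 dB.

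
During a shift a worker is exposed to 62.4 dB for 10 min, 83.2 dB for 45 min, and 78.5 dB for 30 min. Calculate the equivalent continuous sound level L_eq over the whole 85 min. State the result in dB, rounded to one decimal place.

The energy average is taken in the linear domain: L_eq = 10·log₁₀[(Σ tᵢ·10^(Lᵢ/10))/T], T = 85 min.
Σ tᵢ·10^(Lᵢ/10) = 10·10^(62.4/10) + 45·10^(83.2/10) + 30·10^(78.5/10) = 1.154e+10.
L_eq = 10·log₁₀(1.154e+10/85) = 81.33 dB.

81.3 dB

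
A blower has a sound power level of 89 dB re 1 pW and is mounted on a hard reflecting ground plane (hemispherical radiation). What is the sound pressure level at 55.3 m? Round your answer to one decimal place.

46.2 dB

The power spreads over a hemisphere of area 2π·r², so L_p = L_w − 10·log₁₀(2π·r²).
2π·r² = 1.921e+04 m², 10·log₁₀ of that is 42.836 dB.
L_p = 89 − 42.836 = 46.16 dB.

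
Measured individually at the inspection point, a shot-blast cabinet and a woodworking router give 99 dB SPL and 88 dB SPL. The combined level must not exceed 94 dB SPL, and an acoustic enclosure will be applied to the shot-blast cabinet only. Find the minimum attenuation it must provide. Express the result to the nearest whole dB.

Everything except the shot-blast cabinet sums to 10^(88/10) = 6.310e+08 in linear terms, 88.00 dB SPL.
The limit corresponds to 10^(94/10) = 2.512e+09; subtracting the fixed part leaves 1.881e+09 for the shot-blast cabinet, i.e. 92.74 dB SPL.
So the shot-blast cabinet must be reduced from 99 to 92.74 dB SPL: IL = 6.26 dB.

6 dB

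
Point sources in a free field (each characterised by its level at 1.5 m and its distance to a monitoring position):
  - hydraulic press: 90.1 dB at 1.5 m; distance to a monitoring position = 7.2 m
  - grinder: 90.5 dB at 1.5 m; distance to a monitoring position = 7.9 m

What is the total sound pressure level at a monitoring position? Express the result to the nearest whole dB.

Apply inverse-square spreading to bring every level to the receiver, then sum 10^(L/10).
hydraulic press: 90.1 − 20·log₁₀(7.2/1.5) = 90.1 − 13.62 = 76.48 dB.
grinder: 90.5 − 20·log₁₀(7.9/1.5) = 90.5 − 14.43 = 76.07 dB.
Σ 10^(L/10) = 8.486e+07 → L_total = 10·log₁₀(8.486e+07) = 79.29 dB.

79 dB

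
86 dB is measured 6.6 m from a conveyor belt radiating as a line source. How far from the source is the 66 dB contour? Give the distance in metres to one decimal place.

The 20.0 dB drop corresponds to a distance ratio of 10^(20.0/10) for a line source.
r₂ = 6.6·10^((86−66)/10) = 6.6·10^(20.0/10) = 660.00 m.

660.0 m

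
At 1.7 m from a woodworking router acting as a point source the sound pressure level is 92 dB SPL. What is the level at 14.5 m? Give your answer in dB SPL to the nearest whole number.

73 dB SPL

Spherical spreading from a point source gives a 20·log₁₀(r₂/r₁) drop.
L₂ = 92 − 20·log₁₀(14.5/1.7) = 92 − 18.618 = 73.38 dB SPL.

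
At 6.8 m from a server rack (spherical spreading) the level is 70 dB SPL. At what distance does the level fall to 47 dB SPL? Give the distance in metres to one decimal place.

For a point source L₁ − L₂ = 20·log₁₀(r₂/r₁), so r₂ = r₁·10^((L₁−L₂)/20).
r₂ = 6.8·10^((70−47)/20) = 6.8·10^(23.0/20) = 96.05 m.

96.1 m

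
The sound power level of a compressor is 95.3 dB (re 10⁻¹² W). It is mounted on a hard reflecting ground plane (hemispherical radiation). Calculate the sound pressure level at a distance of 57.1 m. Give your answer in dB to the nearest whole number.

The power spreads over a hemisphere of area 2π·r², so L_p = L_w − 10·log₁₀(2π·r²).
2π·r² = 2.049e+04 m², 10·log₁₀ of that is 43.115 dB.
L_p = 95.3 − 43.115 = 52.19 dB.

52 dB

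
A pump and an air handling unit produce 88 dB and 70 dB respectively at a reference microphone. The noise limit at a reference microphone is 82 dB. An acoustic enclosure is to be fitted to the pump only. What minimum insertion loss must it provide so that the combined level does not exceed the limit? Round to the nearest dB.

6 dB

Everything except the pump sums to 10^(70/10) = 1.000e+07 in linear terms, 70.00 dB.
To meet 82 dB overall, the treated pump may contribute at most 10^(82/10) − 1.000e+07 = 1.485e+08, i.e. 81.72 dB.
Required insertion loss = 88 − 81.72 = 6.28 dB.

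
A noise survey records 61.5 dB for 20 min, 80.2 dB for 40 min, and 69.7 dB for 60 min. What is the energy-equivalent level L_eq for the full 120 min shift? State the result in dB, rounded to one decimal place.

76.0 dB

Weight each interval's intensity by its duration and average over T = 120 min:
Σ tᵢ·10^(Lᵢ/10) = 20·10^(61.5/10) + 40·10^(80.2/10) + 60·10^(69.7/10) = 4.777e+09.
L_eq = 10·log₁₀(4.777e+09/120) = 76.00 dB.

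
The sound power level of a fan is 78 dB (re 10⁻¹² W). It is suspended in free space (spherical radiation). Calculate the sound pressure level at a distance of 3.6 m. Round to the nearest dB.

The power spreads over a sphere of area 4π·r², so L_p = L_w − 10·log₁₀(4π·r²).
4π·r² = 162.9 m², 10·log₁₀ of that is 22.118 dB.
L_p = 78 − 22.118 = 55.88 dB.

56 dB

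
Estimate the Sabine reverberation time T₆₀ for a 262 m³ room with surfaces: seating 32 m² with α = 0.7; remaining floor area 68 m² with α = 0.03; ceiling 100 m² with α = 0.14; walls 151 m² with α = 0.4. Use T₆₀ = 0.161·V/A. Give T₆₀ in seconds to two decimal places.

Total absorption A = 32·0.7 + 68·0.03 + 100·0.14 + 151·0.4 = 98.84 m² sabins.
T₆₀ = 0.161·V/A = 0.161·262/98.84 = 0.427 s.

0.43 s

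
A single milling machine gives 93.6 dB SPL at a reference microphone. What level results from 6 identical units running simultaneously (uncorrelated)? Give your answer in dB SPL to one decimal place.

101.4 dB SPL

L_total = L₁ + 10·log₁₀ N for N identical incoherent sources.
L_total = 93.6 + 10·log₁₀(6) = 93.6 + 7.782 = 101.38 dB SPL.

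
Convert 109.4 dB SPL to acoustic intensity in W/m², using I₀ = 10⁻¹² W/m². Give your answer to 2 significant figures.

0.087 W/m²

L = 10·log₁₀(I/I₀) ⇒ I = I₀·10^(L/10) = 10⁻¹² × 10^10.94.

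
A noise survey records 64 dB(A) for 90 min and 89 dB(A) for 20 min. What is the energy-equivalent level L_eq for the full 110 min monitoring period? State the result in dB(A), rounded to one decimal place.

81.7 dB(A)

The energy average is taken in the linear domain: L_eq = 10·log₁₀[(Σ tᵢ·10^(Lᵢ/10))/T], T = 110 min.
Σ tᵢ·10^(Lᵢ/10) = 90·10^(64/10) + 20·10^(89/10) = 1.611e+10.
L_eq = 10·log₁₀(1.611e+10/110) = 81.66 dB(A).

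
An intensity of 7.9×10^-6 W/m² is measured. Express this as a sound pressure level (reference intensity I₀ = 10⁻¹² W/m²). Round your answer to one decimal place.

69.0 dB

I/I₀ = 7.9×10^-6/10⁻¹² = 7.9×10^6, and L = 10·log₁₀(I/I₀).
L = 10·(0.8976 + 6) = 68.98 dB.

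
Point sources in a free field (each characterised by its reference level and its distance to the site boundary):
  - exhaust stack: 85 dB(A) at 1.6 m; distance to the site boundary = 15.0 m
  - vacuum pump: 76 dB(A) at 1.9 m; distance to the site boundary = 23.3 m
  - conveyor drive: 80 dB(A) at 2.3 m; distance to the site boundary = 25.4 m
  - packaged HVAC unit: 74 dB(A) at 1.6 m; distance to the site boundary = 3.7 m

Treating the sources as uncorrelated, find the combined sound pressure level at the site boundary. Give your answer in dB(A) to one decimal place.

Propagate each source to the receiver with L = L_ref − 20·log₁₀(r/r_ref), then add intensities.
exhaust stack: 85 − 20·log₁₀(15.0/1.6) = 85 − 19.44 = 65.56 dB(A).
vacuum pump: 76 − 20·log₁₀(23.3/1.9) = 76 − 21.77 = 54.23 dB(A).
conveyor drive: 80 − 20·log₁₀(25.4/2.3) = 80 − 20.86 = 59.14 dB(A).
packaged HVAC unit: 74 − 20·log₁₀(3.7/1.6) = 74 − 7.28 = 66.72 dB(A).
Σ 10^(L/10) = 9.380e+06 → L_total = 10·log₁₀(9.380e+06) = 69.72 dB(A).

69.7 dB(A)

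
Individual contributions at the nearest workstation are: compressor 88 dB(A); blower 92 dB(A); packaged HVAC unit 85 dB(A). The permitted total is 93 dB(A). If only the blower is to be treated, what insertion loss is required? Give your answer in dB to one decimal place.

The untreated sources together contribute 10^(88/10) + 10^(85/10) = 9.472e+08, i.e. 89.76 dB(A).
To meet 93 dB(A) overall, the treated blower may contribute at most 10^(93/10) − 9.472e+08 = 1.048e+09, i.e. 90.20 dB(A).
Required insertion loss = 92 − 90.20 = 1.80 dB.

1.8 dB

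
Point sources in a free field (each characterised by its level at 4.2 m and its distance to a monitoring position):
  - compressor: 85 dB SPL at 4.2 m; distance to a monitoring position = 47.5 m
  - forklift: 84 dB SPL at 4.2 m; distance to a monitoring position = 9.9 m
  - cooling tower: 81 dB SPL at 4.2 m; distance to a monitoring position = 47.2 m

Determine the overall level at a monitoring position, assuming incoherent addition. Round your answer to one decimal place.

First find each source's level at the receiver (point-source: −20·log₁₀(r/r_ref)), then combine on an intensity basis.
compressor: 85 − 20·log₁₀(47.5/4.2) = 85 − 21.07 = 63.93 dB SPL.
forklift: 84 − 20·log₁₀(9.9/4.2) = 84 − 7.45 = 76.55 dB SPL.
cooling tower: 81 − 20·log₁₀(47.2/4.2) = 81 − 21.01 = 59.99 dB SPL.
Σ 10^(L/10) = 4.868e+07 → L_total = 10·log₁₀(4.868e+07) = 76.87 dB SPL.

76.9 dB SPL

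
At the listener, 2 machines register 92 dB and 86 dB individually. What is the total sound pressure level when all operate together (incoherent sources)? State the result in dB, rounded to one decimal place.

Incoherent sources combine by intensity addition: L_total = 10·log₁₀(Σ 10^(L_i/10)).
Σ 10^(L/10) = 10^(92/10) + 10^(86/10) = 1.983e+09.
L_total = 10·log₁₀(1.983e+09) = 92.97 dB.

93.0 dB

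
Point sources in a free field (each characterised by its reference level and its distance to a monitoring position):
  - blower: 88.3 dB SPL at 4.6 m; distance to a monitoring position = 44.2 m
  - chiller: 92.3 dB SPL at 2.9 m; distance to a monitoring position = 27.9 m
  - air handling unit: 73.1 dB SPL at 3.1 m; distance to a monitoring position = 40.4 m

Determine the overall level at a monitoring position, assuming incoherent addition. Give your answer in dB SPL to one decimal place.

74.1 dB SPL

First find each source's level at the receiver (point-source: −20·log₁₀(r/r_ref)), then combine on an intensity basis.
blower: 88.3 − 20·log₁₀(44.2/4.6) = 88.3 − 19.65 = 68.65 dB SPL.
chiller: 92.3 − 20·log₁₀(27.9/2.9) = 92.3 − 19.66 = 72.64 dB SPL.
air handling unit: 73.1 − 20·log₁₀(40.4/3.1) = 73.1 − 22.30 = 50.80 dB SPL.
Σ 10^(L/10) = 2.579e+07 → L_total = 10·log₁₀(2.579e+07) = 74.11 dB SPL.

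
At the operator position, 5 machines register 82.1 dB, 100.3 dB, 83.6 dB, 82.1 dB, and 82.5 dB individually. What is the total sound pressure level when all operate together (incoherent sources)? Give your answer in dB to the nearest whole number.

101 dB

For uncorrelated sources the intensities add, so convert each level to linear form, sum, and take 10·log₁₀ of the total.
Σ 10^(L/10) = 10^(82.1/10) + 10^(100.3/10) + 10^(83.6/10) + 10^(82.1/10) + 10^(82.5/10) = 1.145e+10.
L_total = 10·log₁₀(1.145e+10) = 100.59 dB.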